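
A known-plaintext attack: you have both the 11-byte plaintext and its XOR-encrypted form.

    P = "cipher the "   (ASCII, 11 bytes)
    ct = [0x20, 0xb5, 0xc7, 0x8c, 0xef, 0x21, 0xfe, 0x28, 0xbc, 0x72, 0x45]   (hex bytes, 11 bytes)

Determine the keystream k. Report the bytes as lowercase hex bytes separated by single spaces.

43 dc b7 e4 8a 53 de 5c d4 17 65

Since ct = P ⊕ k, XORing both sides with P gives k = P ⊕ ct.
01100011 ⊕ 00100000 = 01000011
01101001 ⊕ 10110101 = 11011100
01110000 ⊕ 11000111 = 10110111
01101000 ⊕ 10001100 = 11100100
01100101 ⊕ 11101111 = 10001010
01110010 ⊕ 00100001 = 01010011
00100000 ⊕ 11111110 = 11011110
01110100 ⊕ 00101000 = 01011100
01101000 ⊕ 10111100 = 11010100
01100101 ⊕ 01110010 = 00010111
00100000 ⊕ 01000101 = 01100101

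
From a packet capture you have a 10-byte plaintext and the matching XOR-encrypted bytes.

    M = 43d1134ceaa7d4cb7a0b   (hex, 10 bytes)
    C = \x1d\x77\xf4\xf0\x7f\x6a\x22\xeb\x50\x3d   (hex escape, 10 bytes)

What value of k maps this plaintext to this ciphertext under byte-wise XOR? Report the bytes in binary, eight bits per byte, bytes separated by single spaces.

Since C = M ⊕ k, XORing both sides with M gives k = M ⊕ C.
43 XOR 1d = 5e
d1 XOR 77 = a6
13 XOR f4 = e7
4c XOR f0 = bc
ea XOR 7f = 95
a7 XOR 6a = cd
d4 XOR 22 = f6
cb XOR eb = 20
7a XOR 50 = 2a
0b XOR 3d = 36

01011110 10100110 11100111 10111100 10010101 11001101 11110110 00100000 00101010 00110110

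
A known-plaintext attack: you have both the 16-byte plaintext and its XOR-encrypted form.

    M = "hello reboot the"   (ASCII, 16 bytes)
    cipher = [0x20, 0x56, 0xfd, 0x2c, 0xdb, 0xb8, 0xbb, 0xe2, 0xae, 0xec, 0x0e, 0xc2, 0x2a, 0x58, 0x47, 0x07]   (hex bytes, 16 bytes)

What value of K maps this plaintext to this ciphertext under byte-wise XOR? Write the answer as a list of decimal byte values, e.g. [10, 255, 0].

[72, 51, 145, 64, 180, 152, 201, 135, 204, 131, 97, 182, 10, 44, 47, 98]

Since cipher = M ⊕ K, XORing both sides with M gives K = M ⊕ cipher.
byte 0: 68 ⊕ 20 = 48
byte 1: 65 ⊕ 56 = 33
byte 2: 6c ⊕ fd = 91
byte 3: 6c ⊕ 2c = 40
byte 4: 6f ⊕ db = b4
byte 5: 20 ⊕ b8 = 98
byte 6: 72 ⊕ bb = c9
byte 7: 65 ⊕ e2 = 87
byte 8: 62 ⊕ ae = cc
byte 9: 6f ⊕ ec = 83
byte 10: 6f ⊕ 0e = 61
byte 11: 74 ⊕ c2 = b6
byte 12: 20 ⊕ 2a = 0a
byte 13: 74 ⊕ 58 = 2c
byte 14: 68 ⊕ 47 = 2f
byte 15: 65 ⊕ 07 = 62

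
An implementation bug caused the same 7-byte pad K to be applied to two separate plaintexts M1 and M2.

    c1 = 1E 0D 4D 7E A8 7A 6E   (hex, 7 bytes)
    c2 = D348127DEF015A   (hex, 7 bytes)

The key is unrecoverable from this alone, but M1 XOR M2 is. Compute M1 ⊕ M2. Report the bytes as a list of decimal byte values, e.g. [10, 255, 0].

c1 ⊕ c2 = (M1 ⊕ K) ⊕ (M2 ⊕ K) = M1 ⊕ M2 — the shared key cancels under XOR.
1e ^ d3 = cd
0d ^ 48 = 45
4d ^ 12 = 5f
7e ^ 7d = 03
a8 ^ ef = 47
7a ^ 01 = 7b
6e ^ 5a = 34

[205, 69, 95, 3, 71, 123, 52]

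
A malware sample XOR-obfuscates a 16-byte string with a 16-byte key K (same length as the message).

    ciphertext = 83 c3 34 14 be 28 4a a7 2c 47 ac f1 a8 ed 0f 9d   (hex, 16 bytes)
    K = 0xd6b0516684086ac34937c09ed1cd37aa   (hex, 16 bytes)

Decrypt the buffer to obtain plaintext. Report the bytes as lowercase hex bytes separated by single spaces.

55 73 65 72 3a 20 20 64 65 70 6c 6f 79 20 38 37

83 ^ d6 = 55
c3 ^ b0 = 73
34 ^ 51 = 65
14 ^ 66 = 72
be ^ 84 = 3a
28 ^ 08 = 20
4a ^ 6a = 20
a7 ^ c3 = 64
2c ^ 49 = 65
47 ^ 37 = 70
ac ^ c0 = 6c
f1 ^ 9e = 6f
a8 ^ d1 = 79
ed ^ cd = 20
0f ^ 37 = 38
9d ^ aa = 37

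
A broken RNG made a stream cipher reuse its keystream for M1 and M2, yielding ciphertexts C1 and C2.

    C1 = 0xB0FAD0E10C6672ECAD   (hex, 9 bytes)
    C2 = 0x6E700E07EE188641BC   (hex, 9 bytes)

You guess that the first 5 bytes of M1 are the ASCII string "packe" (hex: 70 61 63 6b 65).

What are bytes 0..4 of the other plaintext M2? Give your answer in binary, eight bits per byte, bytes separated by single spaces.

10101110 11101011 10111101 10001101 10000111

First, C1 ⊕ C2 = (M1 ⊕ K) ⊕ (M2 ⊕ K) = M1 ⊕ M2, so the key drops out. Then M2 = (M1 ⊕ M2) ⊕ M1 over the first 5 bytes.
byte 0: (b0 XOR 6e) XOR 70 = de XOR 70 = ae
byte 1: (fa XOR 70) XOR 61 = 8a XOR 61 = eb
byte 2: (d0 XOR 0e) XOR 63 = de XOR 63 = bd
byte 3: (e1 XOR 07) XOR 6b = e6 XOR 6b = 8d
byte 4: (0c XOR ee) XOR 65 = e2 XOR 65 = 87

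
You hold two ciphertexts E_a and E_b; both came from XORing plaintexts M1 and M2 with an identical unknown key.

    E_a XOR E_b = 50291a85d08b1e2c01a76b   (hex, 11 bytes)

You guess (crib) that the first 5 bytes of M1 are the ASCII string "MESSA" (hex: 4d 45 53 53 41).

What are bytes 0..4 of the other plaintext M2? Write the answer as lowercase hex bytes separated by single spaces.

Since E_a ⊕ E_b = M1 ⊕ M2, XORing with the guessed M1 bytes yields the corresponding M2 bytes: M2 = (E_a ⊕ E_b) ⊕ M1.
50 XOR 4d = 1d
29 XOR 45 = 6c
1a XOR 53 = 49
85 XOR 53 = d6
d0 XOR 41 = 91

1d 6c 49 d6 91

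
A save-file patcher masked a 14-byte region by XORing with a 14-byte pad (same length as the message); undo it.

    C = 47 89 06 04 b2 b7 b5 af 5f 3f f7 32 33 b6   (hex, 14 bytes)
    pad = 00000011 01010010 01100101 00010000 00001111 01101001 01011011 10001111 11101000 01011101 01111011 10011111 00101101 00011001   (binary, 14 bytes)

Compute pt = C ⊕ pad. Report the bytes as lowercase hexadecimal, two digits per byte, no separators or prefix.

44db6314bddeee20b7628cad1eaf

XOR is its own inverse, so applying the key byte-wise gives the result directly.
byte 0: 47 ^ 03 = 44
byte 1: 89 ^ 52 = db
byte 2: 06 ^ 65 = 63
byte 3: 04 ^ 10 = 14
byte 4: b2 ^ 0f = bd
byte 5: b7 ^ 69 = de
byte 6: b5 ^ 5b = ee
byte 7: af ^ 8f = 20
byte 8: 5f ^ e8 = b7
byte 9: 3f ^ 5d = 62
byte 10: f7 ^ 7b = 8c
byte 11: 32 ^ 9f = ad
byte 12: 33 ^ 2d = 1e
byte 13: b6 ^ 19 = af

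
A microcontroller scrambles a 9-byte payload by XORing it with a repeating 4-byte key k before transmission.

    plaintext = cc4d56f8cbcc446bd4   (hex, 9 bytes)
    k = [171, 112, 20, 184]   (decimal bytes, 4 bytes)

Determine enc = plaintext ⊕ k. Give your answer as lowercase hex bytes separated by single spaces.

The 4-byte key repeats, so the effective keystream is ab 70 14 b8 ab 70 14 b8 ab.
byte 0: 204 XOR 171 = 103
byte 1:  77 XOR 112 =  61
byte 2:  86 XOR  20 =  66
byte 3: 248 XOR 184 =  64
byte 4: 203 XOR 171 =  96
byte 5: 204 XOR 112 = 188
byte 6:  68 XOR  20 =  80
byte 7: 107 XOR 184 = 211
byte 8: 212 XOR 171 = 127

67 3d 42 40 60 bc 50 d3 7f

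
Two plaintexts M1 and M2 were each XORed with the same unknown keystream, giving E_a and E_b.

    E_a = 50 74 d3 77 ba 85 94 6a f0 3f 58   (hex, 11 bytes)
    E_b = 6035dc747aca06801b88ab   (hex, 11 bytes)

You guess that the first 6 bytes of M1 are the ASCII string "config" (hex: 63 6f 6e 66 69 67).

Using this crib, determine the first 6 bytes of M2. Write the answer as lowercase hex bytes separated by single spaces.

53 2e 61 65 a9 28

First, E_a ⊕ E_b = (M1 ⊕ K) ⊕ (M2 ⊕ K) = M1 ⊕ M2, so the key drops out. Then M2 = (M1 ⊕ M2) ⊕ M1 over the first 6 bytes.
byte 0: (50 xor 60) xor 63 = 30 xor 63 = 53
byte 1: (74 xor 35) xor 6f = 41 xor 6f = 2e
byte 2: (d3 xor dc) xor 6e = 0f xor 6e = 61
byte 3: (77 xor 74) xor 66 = 03 xor 66 = 65
byte 4: (ba xor 7a) xor 69 = c0 xor 69 = a9
byte 5: (85 xor ca) xor 67 = 4f xor 67 = 28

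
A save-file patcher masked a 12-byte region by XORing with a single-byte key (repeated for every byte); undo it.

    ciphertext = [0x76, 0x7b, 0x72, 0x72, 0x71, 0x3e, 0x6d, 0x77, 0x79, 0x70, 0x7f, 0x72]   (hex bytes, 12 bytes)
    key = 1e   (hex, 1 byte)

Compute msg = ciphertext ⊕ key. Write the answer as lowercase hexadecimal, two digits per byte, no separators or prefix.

The 1-byte key repeats, so the effective keystream is 1e 1e 1e 1e 1e 1e 1e 1e 1e 1e 1e 1e.
byte 0: 118 ^  30 = 104
byte 1: 123 ^  30 = 101
byte 2: 114 ^  30 = 108
byte 3: 114 ^  30 = 108
byte 4: 113 ^  30 = 111
byte 5:  62 ^  30 =  32
byte 6: 109 ^  30 = 115
byte 7: 119 ^  30 = 105
byte 8: 121 ^  30 = 103
byte 9: 112 ^  30 = 110
byte 10: 127 ^  30 =  97
byte 11: 114 ^  30 = 108

68656c6c6f207369676e616c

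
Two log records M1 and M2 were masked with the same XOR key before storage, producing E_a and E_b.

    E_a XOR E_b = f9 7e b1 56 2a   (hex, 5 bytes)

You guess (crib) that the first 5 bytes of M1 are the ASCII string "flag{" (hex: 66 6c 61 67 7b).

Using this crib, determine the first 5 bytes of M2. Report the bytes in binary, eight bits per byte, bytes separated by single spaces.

10011111 00010010 11010000 00110001 01010001

Since E_a ⊕ E_b = M1 ⊕ M2, XORing with the guessed M1 bytes yields the corresponding M2 bytes: M2 = (E_a ⊕ E_b) ⊕ M1.
byte 0: f9 xor 66 = 9f
byte 1: 7e xor 6c = 12
byte 2: b1 xor 61 = d0
byte 3: 56 xor 67 = 31
byte 4: 2a xor 7b = 51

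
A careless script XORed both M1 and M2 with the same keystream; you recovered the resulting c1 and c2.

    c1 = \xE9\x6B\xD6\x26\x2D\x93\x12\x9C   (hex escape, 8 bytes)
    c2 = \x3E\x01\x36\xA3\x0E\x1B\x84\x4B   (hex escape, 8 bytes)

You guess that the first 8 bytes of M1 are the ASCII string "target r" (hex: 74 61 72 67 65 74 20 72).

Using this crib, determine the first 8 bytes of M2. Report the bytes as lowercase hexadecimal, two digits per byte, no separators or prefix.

First, c1 ⊕ c2 = (M1 ⊕ K) ⊕ (M2 ⊕ K) = M1 ⊕ M2, so the key drops out. Then M2 = (M1 ⊕ M2) ⊕ M1 over the first 8 bytes.
byte 0: (e9 ^ 3e) ^ 74 = d7 ^ 74 = a3
byte 1: (6b ^ 01) ^ 61 = 6a ^ 61 = 0b
byte 2: (d6 ^ 36) ^ 72 = e0 ^ 72 = 92
byte 3: (26 ^ a3) ^ 67 = 85 ^ 67 = e2
byte 4: (2d ^ 0e) ^ 65 = 23 ^ 65 = 46
byte 5: (93 ^ 1b) ^ 74 = 88 ^ 74 = fc
byte 6: (12 ^ 84) ^ 20 = 96 ^ 20 = b6
byte 7: (9c ^ 4b) ^ 72 = d7 ^ 72 = a5

a30b92e246fcb6a5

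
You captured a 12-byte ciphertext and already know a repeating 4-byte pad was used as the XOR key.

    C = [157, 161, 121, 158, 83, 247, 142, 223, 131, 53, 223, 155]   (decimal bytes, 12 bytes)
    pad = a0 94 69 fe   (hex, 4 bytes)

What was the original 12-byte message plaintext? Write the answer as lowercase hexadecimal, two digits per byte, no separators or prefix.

The 4-byte key repeats, so the effective keystream is a0 94 69 fe a0 94 69 fe a0 94 69 fe.
byte 0: 10011101 xor 10100000 = 00111101
byte 1: 10100001 xor 10010100 = 00110101
byte 2: 01111001 xor 01101001 = 00010000
byte 3: 10011110 xor 11111110 = 01100000
byte 4: 01010011 xor 10100000 = 11110011
byte 5: 11110111 xor 10010100 = 01100011
byte 6: 10001110 xor 01101001 = 11100111
byte 7: 11011111 xor 11111110 = 00100001
byte 8: 10000011 xor 10100000 = 00100011
byte 9: 00110101 xor 10010100 = 10100001
byte 10: 11011111 xor 01101001 = 10110110
byte 11: 10011011 xor 11111110 = 01100101

3d351060f363e72123a1b665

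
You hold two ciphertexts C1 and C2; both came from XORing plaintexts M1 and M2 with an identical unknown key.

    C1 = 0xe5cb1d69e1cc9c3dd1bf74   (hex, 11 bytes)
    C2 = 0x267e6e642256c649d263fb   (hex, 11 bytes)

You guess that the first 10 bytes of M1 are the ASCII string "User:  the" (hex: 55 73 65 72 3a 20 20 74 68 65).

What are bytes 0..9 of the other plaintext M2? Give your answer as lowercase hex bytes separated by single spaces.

96 c6 16 7f f9 ba 7a 00 6b b9

First, C1 ⊕ C2 = (M1 ⊕ K) ⊕ (M2 ⊕ K) = M1 ⊕ M2, so the key drops out. Then M2 = (M1 ⊕ M2) ⊕ M1 over the first 10 bytes.
byte 0: (e5 xor 26) xor 55 = c3 xor 55 = 96
byte 1: (cb xor 7e) xor 73 = b5 xor 73 = c6
byte 2: (1d xor 6e) xor 65 = 73 xor 65 = 16
byte 3: (69 xor 64) xor 72 = 0d xor 72 = 7f
byte 4: (e1 xor 22) xor 3a = c3 xor 3a = f9
byte 5: (cc xor 56) xor 20 = 9a xor 20 = ba
byte 6: (9c xor c6) xor 20 = 5a xor 20 = 7a
byte 7: (3d xor 49) xor 74 = 74 xor 74 = 00
byte 8: (d1 xor d2) xor 68 = 03 xor 68 = 6b
byte 9: (bf xor 63) xor 65 = dc xor 65 = b9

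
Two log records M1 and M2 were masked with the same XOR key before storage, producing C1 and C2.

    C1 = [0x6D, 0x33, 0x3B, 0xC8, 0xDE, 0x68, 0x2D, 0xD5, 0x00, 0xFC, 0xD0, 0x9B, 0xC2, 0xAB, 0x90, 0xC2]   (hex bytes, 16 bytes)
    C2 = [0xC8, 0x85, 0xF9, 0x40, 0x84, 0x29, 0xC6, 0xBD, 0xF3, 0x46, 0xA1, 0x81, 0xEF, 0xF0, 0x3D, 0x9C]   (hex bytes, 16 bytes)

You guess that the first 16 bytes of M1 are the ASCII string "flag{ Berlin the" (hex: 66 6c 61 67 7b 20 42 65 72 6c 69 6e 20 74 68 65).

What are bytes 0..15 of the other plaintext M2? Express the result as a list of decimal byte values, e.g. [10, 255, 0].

First, C1 ⊕ C2 = (M1 ⊕ K) ⊕ (M2 ⊕ K) = M1 ⊕ M2, so the key drops out. Then M2 = (M1 ⊕ M2) ⊕ M1 over the first 16 bytes.
byte 0: (6d ⊕ c8) ⊕ 66 = a5 ⊕ 66 = c3
byte 1: (33 ⊕ 85) ⊕ 6c = b6 ⊕ 6c = da
byte 2: (3b ⊕ f9) ⊕ 61 = c2 ⊕ 61 = a3
byte 3: (c8 ⊕ 40) ⊕ 67 = 88 ⊕ 67 = ef
byte 4: (de ⊕ 84) ⊕ 7b = 5a ⊕ 7b = 21
byte 5: (68 ⊕ 29) ⊕ 20 = 41 ⊕ 20 = 61
byte 6: (2d ⊕ c6) ⊕ 42 = eb ⊕ 42 = a9
byte 7: (d5 ⊕ bd) ⊕ 65 = 68 ⊕ 65 = 0d
byte 8: (00 ⊕ f3) ⊕ 72 = f3 ⊕ 72 = 81
byte 9: (fc ⊕ 46) ⊕ 6c = ba ⊕ 6c = d6
byte 10: (d0 ⊕ a1) ⊕ 69 = 71 ⊕ 69 = 18
byte 11: (9b ⊕ 81) ⊕ 6e = 1a ⊕ 6e = 74
byte 12: (c2 ⊕ ef) ⊕ 20 = 2d ⊕ 20 = 0d
byte 13: (ab ⊕ f0) ⊕ 74 = 5b ⊕ 74 = 2f
byte 14: (90 ⊕ 3d) ⊕ 68 = ad ⊕ 68 = c5
byte 15: (c2 ⊕ 9c) ⊕ 65 = 5e ⊕ 65 = 3b

[195, 218, 163, 239, 33, 97, 169, 13, 129, 214, 24, 116, 13, 47, 197, 59]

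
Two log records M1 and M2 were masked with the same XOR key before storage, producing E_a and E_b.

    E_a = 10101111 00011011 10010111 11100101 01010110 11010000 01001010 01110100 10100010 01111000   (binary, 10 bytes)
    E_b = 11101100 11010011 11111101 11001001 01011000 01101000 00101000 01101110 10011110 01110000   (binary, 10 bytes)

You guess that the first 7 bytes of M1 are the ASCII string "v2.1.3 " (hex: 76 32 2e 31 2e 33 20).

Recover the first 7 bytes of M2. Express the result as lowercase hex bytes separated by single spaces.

35 fa 44 1d 20 8b 42

First, E_a ⊕ E_b = (M1 ⊕ K) ⊕ (M2 ⊕ K) = M1 ⊕ M2, so the key drops out. Then M2 = (M1 ⊕ M2) ⊕ M1 over the first 7 bytes.
byte 0: (af XOR ec) XOR 76 = 43 XOR 76 = 35
byte 1: (1b XOR d3) XOR 32 = c8 XOR 32 = fa
byte 2: (97 XOR fd) XOR 2e = 6a XOR 2e = 44
byte 3: (e5 XOR c9) XOR 31 = 2c XOR 31 = 1d
byte 4: (56 XOR 58) XOR 2e = 0e XOR 2e = 20
byte 5: (d0 XOR 68) XOR 33 = b8 XOR 33 = 8b
byte 6: (4a XOR 28) XOR 20 = 62 XOR 20 = 42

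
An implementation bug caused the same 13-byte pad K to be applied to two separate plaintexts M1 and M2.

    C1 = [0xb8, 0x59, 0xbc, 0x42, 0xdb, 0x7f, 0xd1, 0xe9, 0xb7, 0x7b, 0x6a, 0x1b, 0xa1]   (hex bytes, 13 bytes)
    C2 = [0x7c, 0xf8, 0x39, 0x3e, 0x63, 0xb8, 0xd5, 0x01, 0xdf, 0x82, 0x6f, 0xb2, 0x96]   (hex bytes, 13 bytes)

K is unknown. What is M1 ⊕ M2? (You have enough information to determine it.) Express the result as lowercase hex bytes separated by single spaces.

c4 a1 85 7c b8 c7 04 e8 68 f9 05 a9 37

C1 ⊕ C2 = (M1 ⊕ K) ⊕ (M2 ⊕ K) = M1 ⊕ M2 — the shared key cancels under XOR.
b8 ⊕ 7c = c4
59 ⊕ f8 = a1
bc ⊕ 39 = 85
42 ⊕ 3e = 7c
db ⊕ 63 = b8
7f ⊕ b8 = c7
d1 ⊕ d5 = 04
e9 ⊕ 01 = e8
b7 ⊕ df = 68
7b ⊕ 82 = f9
6a ⊕ 6f = 05
1b ⊕ b2 = a9
a1 ⊕ 96 = 37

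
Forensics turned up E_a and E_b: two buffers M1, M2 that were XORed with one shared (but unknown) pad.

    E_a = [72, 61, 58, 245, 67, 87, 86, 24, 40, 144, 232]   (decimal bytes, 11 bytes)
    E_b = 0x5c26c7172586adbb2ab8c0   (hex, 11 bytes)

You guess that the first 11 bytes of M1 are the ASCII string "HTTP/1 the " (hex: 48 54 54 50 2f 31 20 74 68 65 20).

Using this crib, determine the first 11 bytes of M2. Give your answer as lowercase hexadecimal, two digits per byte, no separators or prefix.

First, E_a ⊕ E_b = (M1 ⊕ K) ⊕ (M2 ⊕ K) = M1 ⊕ M2, so the key drops out. Then M2 = (M1 ⊕ M2) ⊕ M1 over the first 11 bytes.
byte 0: (48 XOR 5c) XOR 48 = 14 XOR 48 = 5c
byte 1: (3d XOR 26) XOR 54 = 1b XOR 54 = 4f
byte 2: (3a XOR c7) XOR 54 = fd XOR 54 = a9
byte 3: (f5 XOR 17) XOR 50 = e2 XOR 50 = b2
byte 4: (43 XOR 25) XOR 2f = 66 XOR 2f = 49
byte 5: (57 XOR 86) XOR 31 = d1 XOR 31 = e0
byte 6: (56 XOR ad) XOR 20 = fb XOR 20 = db
byte 7: (18 XOR bb) XOR 74 = a3 XOR 74 = d7
byte 8: (28 XOR 2a) XOR 68 = 02 XOR 68 = 6a
byte 9: (90 XOR b8) XOR 65 = 28 XOR 65 = 4d
byte 10: (e8 XOR c0) XOR 20 = 28 XOR 20 = 08

5c4fa9b249e0dbd76a4d08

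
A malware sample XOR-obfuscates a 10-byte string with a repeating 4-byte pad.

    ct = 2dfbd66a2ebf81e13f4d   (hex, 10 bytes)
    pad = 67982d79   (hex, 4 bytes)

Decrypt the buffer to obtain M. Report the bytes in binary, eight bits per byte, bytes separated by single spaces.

The 4-byte key repeats, so the effective keystream is 67 98 2d 79 67 98 2d 79 67 98.
byte 0: 2d XOR 67 = 4a
byte 1: fb XOR 98 = 63
byte 2: d6 XOR 2d = fb
byte 3: 6a XOR 79 = 13
byte 4: 2e XOR 67 = 49
byte 5: bf XOR 98 = 27
byte 6: 81 XOR 2d = ac
byte 7: e1 XOR 79 = 98
byte 8: 3f XOR 67 = 58
byte 9: 4d XOR 98 = d5

01001010 01100011 11111011 00010011 01001001 00100111 10101100 10011000 01011000 11010101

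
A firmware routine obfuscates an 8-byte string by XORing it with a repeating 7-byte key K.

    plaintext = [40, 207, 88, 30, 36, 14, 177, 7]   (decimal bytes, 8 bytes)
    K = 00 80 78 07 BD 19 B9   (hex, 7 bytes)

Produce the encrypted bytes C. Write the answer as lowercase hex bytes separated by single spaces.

The 7-byte key repeats, so the effective keystream is 00 80 78 07 bd 19 b9 00.
byte 0: 28 ^ 00 = 28
byte 1: cf ^ 80 = 4f
byte 2: 58 ^ 78 = 20
byte 3: 1e ^ 07 = 19
byte 4: 24 ^ bd = 99
byte 5: 0e ^ 19 = 17
byte 6: b1 ^ b9 = 08
byte 7: 07 ^ 00 = 07

28 4f 20 19 99 17 08 07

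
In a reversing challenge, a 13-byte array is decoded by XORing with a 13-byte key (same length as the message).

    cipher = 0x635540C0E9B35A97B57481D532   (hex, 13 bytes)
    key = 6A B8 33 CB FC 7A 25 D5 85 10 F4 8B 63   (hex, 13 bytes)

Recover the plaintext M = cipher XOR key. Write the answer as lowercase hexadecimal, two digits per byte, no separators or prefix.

09ed730b15c97f423064755e51

XOR is its own inverse, so applying the key byte-wise gives the result directly.
01100011 XOR 01101010 = 00001001
01010101 XOR 10111000 = 11101101
01000000 XOR 00110011 = 01110011
11000000 XOR 11001011 = 00001011
11101001 XOR 11111100 = 00010101
10110011 XOR 01111010 = 11001001
01011010 XOR 00100101 = 01111111
10010111 XOR 11010101 = 01000010
10110101 XOR 10000101 = 00110000
01110100 XOR 00010000 = 01100100
10000001 XOR 11110100 = 01110101
11010101 XOR 10001011 = 01011110
00110010 XOR 01100011 = 01010001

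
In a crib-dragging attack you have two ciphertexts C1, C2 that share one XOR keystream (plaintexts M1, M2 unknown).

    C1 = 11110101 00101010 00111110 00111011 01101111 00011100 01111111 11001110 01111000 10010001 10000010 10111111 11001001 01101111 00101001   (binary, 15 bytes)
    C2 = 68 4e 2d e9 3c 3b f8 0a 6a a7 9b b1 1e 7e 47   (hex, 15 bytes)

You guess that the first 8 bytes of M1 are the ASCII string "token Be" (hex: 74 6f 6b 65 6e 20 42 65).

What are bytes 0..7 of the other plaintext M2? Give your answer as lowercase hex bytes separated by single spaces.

First, C1 ⊕ C2 = (M1 ⊕ K) ⊕ (M2 ⊕ K) = M1 ⊕ M2, so the key drops out. Then M2 = (M1 ⊕ M2) ⊕ M1 over the first 8 bytes.
byte 0: (f5 ⊕ 68) ⊕ 74 = 9d ⊕ 74 = e9
byte 1: (2a ⊕ 4e) ⊕ 6f = 64 ⊕ 6f = 0b
byte 2: (3e ⊕ 2d) ⊕ 6b = 13 ⊕ 6b = 78
byte 3: (3b ⊕ e9) ⊕ 65 = d2 ⊕ 65 = b7
byte 4: (6f ⊕ 3c) ⊕ 6e = 53 ⊕ 6e = 3d
byte 5: (1c ⊕ 3b) ⊕ 20 = 27 ⊕ 20 = 07
byte 6: (7f ⊕ f8) ⊕ 42 = 87 ⊕ 42 = c5
byte 7: (ce ⊕ 0a) ⊕ 65 = c4 ⊕ 65 = a1

e9 0b 78 b7 3d 07 c5 a1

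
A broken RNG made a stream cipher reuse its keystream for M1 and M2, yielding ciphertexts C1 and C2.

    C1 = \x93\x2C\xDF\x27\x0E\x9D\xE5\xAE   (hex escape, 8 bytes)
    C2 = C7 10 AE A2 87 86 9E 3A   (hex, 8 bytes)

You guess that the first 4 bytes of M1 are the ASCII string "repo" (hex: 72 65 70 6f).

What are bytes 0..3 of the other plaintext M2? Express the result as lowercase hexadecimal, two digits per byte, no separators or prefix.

First, C1 ⊕ C2 = (M1 ⊕ K) ⊕ (M2 ⊕ K) = M1 ⊕ M2, so the key drops out. Then M2 = (M1 ⊕ M2) ⊕ M1 over the first 4 bytes.
byte 0: (93 xor c7) xor 72 = 54 xor 72 = 26
byte 1: (2c xor 10) xor 65 = 3c xor 65 = 59
byte 2: (df xor ae) xor 70 = 71 xor 70 = 01
byte 3: (27 xor a2) xor 6f = 85 xor 6f = ea

265901ea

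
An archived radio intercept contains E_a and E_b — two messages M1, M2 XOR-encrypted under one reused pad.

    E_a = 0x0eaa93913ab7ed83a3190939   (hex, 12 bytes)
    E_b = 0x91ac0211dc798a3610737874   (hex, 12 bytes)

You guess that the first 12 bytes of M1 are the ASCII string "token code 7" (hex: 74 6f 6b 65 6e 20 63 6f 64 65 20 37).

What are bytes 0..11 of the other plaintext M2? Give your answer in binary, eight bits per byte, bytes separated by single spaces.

First, E_a ⊕ E_b = (M1 ⊕ K) ⊕ (M2 ⊕ K) = M1 ⊕ M2, so the key drops out. Then M2 = (M1 ⊕ M2) ⊕ M1 over the first 12 bytes.
byte 0: (0e ^ 91) ^ 74 = 9f ^ 74 = eb
byte 1: (aa ^ ac) ^ 6f = 06 ^ 6f = 69
byte 2: (93 ^ 02) ^ 6b = 91 ^ 6b = fa
byte 3: (91 ^ 11) ^ 65 = 80 ^ 65 = e5
byte 4: (3a ^ dc) ^ 6e = e6 ^ 6e = 88
byte 5: (b7 ^ 79) ^ 20 = ce ^ 20 = ee
byte 6: (ed ^ 8a) ^ 63 = 67 ^ 63 = 04
byte 7: (83 ^ 36) ^ 6f = b5 ^ 6f = da
byte 8: (a3 ^ 10) ^ 64 = b3 ^ 64 = d7
byte 9: (19 ^ 73) ^ 65 = 6a ^ 65 = 0f
byte 10: (09 ^ 78) ^ 20 = 71 ^ 20 = 51
byte 11: (39 ^ 74) ^ 37 = 4d ^ 37 = 7a

11101011 01101001 11111010 11100101 10001000 11101110 00000100 11011010 11010111 00001111 01010001 01111010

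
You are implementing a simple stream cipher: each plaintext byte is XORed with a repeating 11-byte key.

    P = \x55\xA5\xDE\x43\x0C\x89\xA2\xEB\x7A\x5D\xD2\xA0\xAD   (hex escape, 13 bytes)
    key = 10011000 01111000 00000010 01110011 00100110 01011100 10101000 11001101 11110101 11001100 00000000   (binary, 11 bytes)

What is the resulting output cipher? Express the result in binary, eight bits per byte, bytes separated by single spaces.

The 11-byte key repeats, so the effective keystream is 98 78 02 73 26 5c a8 cd f5 cc 00 98 78.
byte 0:  85 ⊕ 152 = 205
byte 1: 165 ⊕ 120 = 221
byte 2: 222 ⊕   2 = 220
byte 3:  67 ⊕ 115 =  48
byte 4:  12 ⊕  38 =  42
byte 5: 137 ⊕  92 = 213
byte 6: 162 ⊕ 168 =  10
byte 7: 235 ⊕ 205 =  38
byte 8: 122 ⊕ 245 = 143
byte 9:  93 ⊕ 204 = 145
byte 10: 210 ⊕   0 = 210
byte 11: 160 ⊕ 152 =  56
byte 12: 173 ⊕ 120 = 213

11001101 11011101 11011100 00110000 00101010 11010101 00001010 00100110 10001111 10010001 11010010 00111000 11010101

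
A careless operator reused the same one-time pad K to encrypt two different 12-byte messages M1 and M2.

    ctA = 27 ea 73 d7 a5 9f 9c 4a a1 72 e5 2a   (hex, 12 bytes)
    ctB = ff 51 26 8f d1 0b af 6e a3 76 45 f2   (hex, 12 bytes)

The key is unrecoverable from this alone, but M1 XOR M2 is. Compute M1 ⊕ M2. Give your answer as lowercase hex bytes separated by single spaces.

d8 bb 55 58 74 94 33 24 02 04 a0 d8

ctA ⊕ ctB = (M1 ⊕ K) ⊕ (M2 ⊕ K) = M1 ⊕ M2 — the shared key cancels under XOR.
byte 0: 27 xor ff = d8
byte 1: ea xor 51 = bb
byte 2: 73 xor 26 = 55
byte 3: d7 xor 8f = 58
byte 4: a5 xor d1 = 74
byte 5: 9f xor 0b = 94
byte 6: 9c xor af = 33
byte 7: 4a xor 6e = 24
byte 8: a1 xor a3 = 02
byte 9: 72 xor 76 = 04
byte 10: e5 xor 45 = a0
byte 11: 2a xor f2 = d8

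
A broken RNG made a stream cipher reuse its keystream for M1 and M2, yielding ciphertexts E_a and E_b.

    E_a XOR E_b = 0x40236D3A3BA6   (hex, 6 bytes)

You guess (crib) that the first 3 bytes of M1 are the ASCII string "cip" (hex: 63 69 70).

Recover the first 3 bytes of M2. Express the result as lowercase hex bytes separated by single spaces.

23 4a 1d

Since E_a ⊕ E_b = M1 ⊕ M2, XORing with the guessed M1 bytes yields the corresponding M2 bytes: M2 = (E_a ⊕ E_b) ⊕ M1.
40 ⊕ 63 = 23
23 ⊕ 69 = 4a
6d ⊕ 70 = 1d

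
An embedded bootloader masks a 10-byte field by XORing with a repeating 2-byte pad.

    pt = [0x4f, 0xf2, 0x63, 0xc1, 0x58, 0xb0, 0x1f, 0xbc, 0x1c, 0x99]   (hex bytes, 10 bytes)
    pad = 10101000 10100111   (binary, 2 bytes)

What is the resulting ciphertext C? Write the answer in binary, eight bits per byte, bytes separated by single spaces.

11100111 01010101 11001011 01100110 11110000 00010111 10110111 00011011 10110100 00111110

The 2-byte key repeats, so the effective keystream is a8 a7 a8 a7 a8 a7 a8 a7 a8 a7.
byte 0: 01001111 xor 10101000 = 11100111
byte 1: 11110010 xor 10100111 = 01010101
byte 2: 01100011 xor 10101000 = 11001011
byte 3: 11000001 xor 10100111 = 01100110
byte 4: 01011000 xor 10101000 = 11110000
byte 5: 10110000 xor 10100111 = 00010111
byte 6: 00011111 xor 10101000 = 10110111
byte 7: 10111100 xor 10100111 = 00011011
byte 8: 00011100 xor 10101000 = 10110100
byte 9: 10011001 xor 10100111 = 00111110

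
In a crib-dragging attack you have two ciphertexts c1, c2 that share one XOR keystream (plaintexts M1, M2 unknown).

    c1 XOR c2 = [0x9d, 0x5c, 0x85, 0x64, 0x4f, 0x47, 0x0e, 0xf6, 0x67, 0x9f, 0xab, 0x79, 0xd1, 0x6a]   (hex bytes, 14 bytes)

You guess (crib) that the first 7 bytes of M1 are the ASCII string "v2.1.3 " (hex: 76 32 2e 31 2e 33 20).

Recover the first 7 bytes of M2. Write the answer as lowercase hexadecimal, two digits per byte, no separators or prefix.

eb6eab5561742e

Since c1 ⊕ c2 = M1 ⊕ M2, XORing with the guessed M1 bytes yields the corresponding M2 bytes: M2 = (c1 ⊕ c2) ⊕ M1.
byte 0: 10011101 ⊕ 01110110 = 11101011
byte 1: 01011100 ⊕ 00110010 = 01101110
byte 2: 10000101 ⊕ 00101110 = 10101011
byte 3: 01100100 ⊕ 00110001 = 01010101
byte 4: 01001111 ⊕ 00101110 = 01100001
byte 5: 01000111 ⊕ 00110011 = 01110100
byte 6: 00001110 ⊕ 00100000 = 00101110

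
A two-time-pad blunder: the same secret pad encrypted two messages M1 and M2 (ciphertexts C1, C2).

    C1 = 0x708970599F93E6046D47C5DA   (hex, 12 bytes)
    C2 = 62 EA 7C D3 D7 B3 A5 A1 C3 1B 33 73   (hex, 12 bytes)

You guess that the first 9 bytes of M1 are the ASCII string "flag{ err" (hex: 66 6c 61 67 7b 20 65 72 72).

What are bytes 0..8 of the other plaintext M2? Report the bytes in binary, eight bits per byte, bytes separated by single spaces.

01110100 00001111 01101101 11101101 00110011 00000000 00100110 11010111 11011100

First, C1 ⊕ C2 = (M1 ⊕ K) ⊕ (M2 ⊕ K) = M1 ⊕ M2, so the key drops out. Then M2 = (M1 ⊕ M2) ⊕ M1 over the first 9 bytes.
byte 0: (70 XOR 62) XOR 66 = 12 XOR 66 = 74
byte 1: (89 XOR ea) XOR 6c = 63 XOR 6c = 0f
byte 2: (70 XOR 7c) XOR 61 = 0c XOR 61 = 6d
byte 3: (59 XOR d3) XOR 67 = 8a XOR 67 = ed
byte 4: (9f XOR d7) XOR 7b = 48 XOR 7b = 33
byte 5: (93 XOR b3) XOR 20 = 20 XOR 20 = 00
byte 6: (e6 XOR a5) XOR 65 = 43 XOR 65 = 26
byte 7: (04 XOR a1) XOR 72 = a5 XOR 72 = d7
byte 8: (6d XOR c3) XOR 72 = ae XOR 72 = dc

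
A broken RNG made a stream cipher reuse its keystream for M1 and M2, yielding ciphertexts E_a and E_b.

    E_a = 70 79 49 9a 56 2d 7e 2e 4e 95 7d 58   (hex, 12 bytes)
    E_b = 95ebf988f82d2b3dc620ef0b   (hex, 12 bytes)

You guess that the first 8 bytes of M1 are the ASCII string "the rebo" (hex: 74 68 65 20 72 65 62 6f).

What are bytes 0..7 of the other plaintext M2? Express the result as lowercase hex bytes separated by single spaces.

First, E_a ⊕ E_b = (M1 ⊕ K) ⊕ (M2 ⊕ K) = M1 ⊕ M2, so the key drops out. Then M2 = (M1 ⊕ M2) ⊕ M1 over the first 8 bytes.
byte 0: (70 xor 95) xor 74 = e5 xor 74 = 91
byte 1: (79 xor eb) xor 68 = 92 xor 68 = fa
byte 2: (49 xor f9) xor 65 = b0 xor 65 = d5
byte 3: (9a xor 88) xor 20 = 12 xor 20 = 32
byte 4: (56 xor f8) xor 72 = ae xor 72 = dc
byte 5: (2d xor 2d) xor 65 = 00 xor 65 = 65
byte 6: (7e xor 2b) xor 62 = 55 xor 62 = 37
byte 7: (2e xor 3d) xor 6f = 13 xor 6f = 7c

91 fa d5 32 dc 65 37 7c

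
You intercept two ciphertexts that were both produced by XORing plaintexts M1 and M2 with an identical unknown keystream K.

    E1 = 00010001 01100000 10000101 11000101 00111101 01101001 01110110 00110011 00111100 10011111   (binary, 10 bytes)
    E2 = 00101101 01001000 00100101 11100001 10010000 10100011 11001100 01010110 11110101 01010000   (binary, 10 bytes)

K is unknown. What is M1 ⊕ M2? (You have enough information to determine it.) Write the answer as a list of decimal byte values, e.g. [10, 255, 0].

[60, 40, 160, 36, 173, 202, 186, 101, 201, 207]

E1 ⊕ E2 = (M1 ⊕ K) ⊕ (M2 ⊕ K) = M1 ⊕ M2 — the shared key cancels under XOR.
11 ^ 2d = 3c
60 ^ 48 = 28
85 ^ 25 = a0
c5 ^ e1 = 24
3d ^ 90 = ad
69 ^ a3 = ca
76 ^ cc = ba
33 ^ 56 = 65
3c ^ f5 = c9
9f ^ 50 = cf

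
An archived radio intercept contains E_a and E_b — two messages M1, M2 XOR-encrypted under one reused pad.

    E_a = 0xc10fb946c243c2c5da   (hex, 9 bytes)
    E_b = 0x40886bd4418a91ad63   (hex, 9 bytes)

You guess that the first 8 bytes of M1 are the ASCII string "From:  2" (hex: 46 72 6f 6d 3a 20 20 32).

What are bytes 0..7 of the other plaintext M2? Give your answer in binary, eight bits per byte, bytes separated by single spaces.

First, E_a ⊕ E_b = (M1 ⊕ K) ⊕ (M2 ⊕ K) = M1 ⊕ M2, so the key drops out. Then M2 = (M1 ⊕ M2) ⊕ M1 over the first 8 bytes.
byte 0: (c1 ⊕ 40) ⊕ 46 = 81 ⊕ 46 = c7
byte 1: (0f ⊕ 88) ⊕ 72 = 87 ⊕ 72 = f5
byte 2: (b9 ⊕ 6b) ⊕ 6f = d2 ⊕ 6f = bd
byte 3: (46 ⊕ d4) ⊕ 6d = 92 ⊕ 6d = ff
byte 4: (c2 ⊕ 41) ⊕ 3a = 83 ⊕ 3a = b9
byte 5: (43 ⊕ 8a) ⊕ 20 = c9 ⊕ 20 = e9
byte 6: (c2 ⊕ 91) ⊕ 20 = 53 ⊕ 20 = 73
byte 7: (c5 ⊕ ad) ⊕ 32 = 68 ⊕ 32 = 5a

11000111 11110101 10111101 11111111 10111001 11101001 01110011 01011010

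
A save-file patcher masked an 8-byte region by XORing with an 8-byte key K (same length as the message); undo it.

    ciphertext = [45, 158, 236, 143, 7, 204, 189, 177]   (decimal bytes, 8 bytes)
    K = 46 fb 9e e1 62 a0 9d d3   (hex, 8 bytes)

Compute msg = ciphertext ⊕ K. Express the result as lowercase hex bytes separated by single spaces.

00101101 ^ 01000110 = 01101011
10011110 ^ 11111011 = 01100101
11101100 ^ 10011110 = 01110010
10001111 ^ 11100001 = 01101110
00000111 ^ 01100010 = 01100101
11001100 ^ 10100000 = 01101100
10111101 ^ 10011101 = 00100000
10110001 ^ 11010011 = 01100010

6b 65 72 6e 65 6c 20 62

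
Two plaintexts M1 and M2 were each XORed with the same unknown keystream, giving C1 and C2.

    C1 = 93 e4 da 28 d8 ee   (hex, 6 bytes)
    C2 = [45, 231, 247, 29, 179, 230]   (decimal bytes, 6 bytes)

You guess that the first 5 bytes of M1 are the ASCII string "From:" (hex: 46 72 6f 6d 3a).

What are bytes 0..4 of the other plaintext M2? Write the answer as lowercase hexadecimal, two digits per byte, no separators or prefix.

f871425851

First, C1 ⊕ C2 = (M1 ⊕ K) ⊕ (M2 ⊕ K) = M1 ⊕ M2, so the key drops out. Then M2 = (M1 ⊕ M2) ⊕ M1 over the first 5 bytes.
byte 0: (93 XOR 2d) XOR 46 = be XOR 46 = f8
byte 1: (e4 XOR e7) XOR 72 = 03 XOR 72 = 71
byte 2: (da XOR f7) XOR 6f = 2d XOR 6f = 42
byte 3: (28 XOR 1d) XOR 6d = 35 XOR 6d = 58
byte 4: (d8 XOR b3) XOR 3a = 6b XOR 3a = 51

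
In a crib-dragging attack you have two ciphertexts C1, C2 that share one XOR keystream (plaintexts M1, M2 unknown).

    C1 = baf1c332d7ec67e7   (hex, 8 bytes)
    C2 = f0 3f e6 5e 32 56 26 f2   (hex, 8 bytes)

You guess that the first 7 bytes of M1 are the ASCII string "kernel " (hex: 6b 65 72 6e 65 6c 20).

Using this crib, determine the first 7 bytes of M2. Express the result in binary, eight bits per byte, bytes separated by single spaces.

00100001 10101011 01010111 00000010 10000000 11010110 01100001

First, C1 ⊕ C2 = (M1 ⊕ K) ⊕ (M2 ⊕ K) = M1 ⊕ M2, so the key drops out. Then M2 = (M1 ⊕ M2) ⊕ M1 over the first 7 bytes.
byte 0: (ba XOR f0) XOR 6b = 4a XOR 6b = 21
byte 1: (f1 XOR 3f) XOR 65 = ce XOR 65 = ab
byte 2: (c3 XOR e6) XOR 72 = 25 XOR 72 = 57
byte 3: (32 XOR 5e) XOR 6e = 6c XOR 6e = 02
byte 4: (d7 XOR 32) XOR 65 = e5 XOR 65 = 80
byte 5: (ec XOR 56) XOR 6c = ba XOR 6c = d6
byte 6: (67 XOR 26) XOR 20 = 41 XOR 20 = 61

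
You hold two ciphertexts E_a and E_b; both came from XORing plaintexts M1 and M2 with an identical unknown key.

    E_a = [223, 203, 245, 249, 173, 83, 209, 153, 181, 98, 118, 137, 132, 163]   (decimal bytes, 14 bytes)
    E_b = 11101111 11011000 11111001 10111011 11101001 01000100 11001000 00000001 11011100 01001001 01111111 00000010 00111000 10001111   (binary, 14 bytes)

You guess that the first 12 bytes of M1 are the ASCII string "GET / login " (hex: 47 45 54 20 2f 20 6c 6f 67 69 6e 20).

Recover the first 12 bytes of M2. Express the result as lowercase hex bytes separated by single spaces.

First, E_a ⊕ E_b = (M1 ⊕ K) ⊕ (M2 ⊕ K) = M1 ⊕ M2, so the key drops out. Then M2 = (M1 ⊕ M2) ⊕ M1 over the first 12 bytes.
byte 0: (df xor ef) xor 47 = 30 xor 47 = 77
byte 1: (cb xor d8) xor 45 = 13 xor 45 = 56
byte 2: (f5 xor f9) xor 54 = 0c xor 54 = 58
byte 3: (f9 xor bb) xor 20 = 42 xor 20 = 62
byte 4: (ad xor e9) xor 2f = 44 xor 2f = 6b
byte 5: (53 xor 44) xor 20 = 17 xor 20 = 37
byte 6: (d1 xor c8) xor 6c = 19 xor 6c = 75
byte 7: (99 xor 01) xor 6f = 98 xor 6f = f7
byte 8: (b5 xor dc) xor 67 = 69 xor 67 = 0e
byte 9: (62 xor 49) xor 69 = 2b xor 69 = 42
byte 10: (76 xor 7f) xor 6e = 09 xor 6e = 67
byte 11: (89 xor 02) xor 20 = 8b xor 20 = ab

77 56 58 62 6b 37 75 f7 0e 42 67 ab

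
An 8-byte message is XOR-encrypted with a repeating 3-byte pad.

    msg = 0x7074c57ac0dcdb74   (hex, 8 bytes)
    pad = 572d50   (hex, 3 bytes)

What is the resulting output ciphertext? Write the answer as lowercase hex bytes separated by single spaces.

The 3-byte key repeats, so the effective keystream is 57 2d 50 57 2d 50 57 2d.
byte 0: 70 XOR 57 = 27
byte 1: 74 XOR 2d = 59
byte 2: c5 XOR 50 = 95
byte 3: 7a XOR 57 = 2d
byte 4: c0 XOR 2d = ed
byte 5: dc XOR 50 = 8c
byte 6: db XOR 57 = 8c
byte 7: 74 XOR 2d = 59

27 59 95 2d ed 8c 8c 59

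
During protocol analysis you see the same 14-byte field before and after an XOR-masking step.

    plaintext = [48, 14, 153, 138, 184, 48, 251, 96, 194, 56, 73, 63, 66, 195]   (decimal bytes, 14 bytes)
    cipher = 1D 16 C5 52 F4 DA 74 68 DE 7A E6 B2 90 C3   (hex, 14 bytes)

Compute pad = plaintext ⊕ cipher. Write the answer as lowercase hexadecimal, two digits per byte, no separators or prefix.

2d185cd84cea8f081c42af8dd200

Since cipher = plaintext ⊕ pad, XORing both sides with plaintext gives pad = plaintext ⊕ cipher.
30 xor 1d = 2d
0e xor 16 = 18
99 xor c5 = 5c
8a xor 52 = d8
b8 xor f4 = 4c
30 xor da = ea
fb xor 74 = 8f
60 xor 68 = 08
c2 xor de = 1c
38 xor 7a = 42
49 xor e6 = af
3f xor b2 = 8d
42 xor 90 = d2
c3 xor c3 = 00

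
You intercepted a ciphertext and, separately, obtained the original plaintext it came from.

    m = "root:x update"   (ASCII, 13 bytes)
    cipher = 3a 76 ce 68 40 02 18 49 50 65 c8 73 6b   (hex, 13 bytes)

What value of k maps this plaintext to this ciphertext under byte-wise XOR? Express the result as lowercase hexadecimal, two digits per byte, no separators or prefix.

Since cipher = m ⊕ k, XORing both sides with m gives k = m ⊕ cipher.
byte 0: 72 ⊕ 3a = 48
byte 1: 6f ⊕ 76 = 19
byte 2: 6f ⊕ ce = a1
byte 3: 74 ⊕ 68 = 1c
byte 4: 3a ⊕ 40 = 7a
byte 5: 78 ⊕ 02 = 7a
byte 6: 20 ⊕ 18 = 38
byte 7: 75 ⊕ 49 = 3c
byte 8: 70 ⊕ 50 = 20
byte 9: 64 ⊕ 65 = 01
byte 10: 61 ⊕ c8 = a9
byte 11: 74 ⊕ 73 = 07
byte 12: 65 ⊕ 6b = 0e

4819a11c7a7a383c2001a9070e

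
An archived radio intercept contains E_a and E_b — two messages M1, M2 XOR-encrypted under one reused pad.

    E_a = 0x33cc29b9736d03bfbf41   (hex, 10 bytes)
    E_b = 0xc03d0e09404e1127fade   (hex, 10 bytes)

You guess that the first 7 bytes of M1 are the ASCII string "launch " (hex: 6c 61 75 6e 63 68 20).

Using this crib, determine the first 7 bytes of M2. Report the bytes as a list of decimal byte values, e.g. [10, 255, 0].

[159, 144, 82, 222, 80, 75, 50]

First, E_a ⊕ E_b = (M1 ⊕ K) ⊕ (M2 ⊕ K) = M1 ⊕ M2, so the key drops out. Then M2 = (M1 ⊕ M2) ⊕ M1 over the first 7 bytes.
byte 0: (33 ⊕ c0) ⊕ 6c = f3 ⊕ 6c = 9f
byte 1: (cc ⊕ 3d) ⊕ 61 = f1 ⊕ 61 = 90
byte 2: (29 ⊕ 0e) ⊕ 75 = 27 ⊕ 75 = 52
byte 3: (b9 ⊕ 09) ⊕ 6e = b0 ⊕ 6e = de
byte 4: (73 ⊕ 40) ⊕ 63 = 33 ⊕ 63 = 50
byte 5: (6d ⊕ 4e) ⊕ 68 = 23 ⊕ 68 = 4b
byte 6: (03 ⊕ 11) ⊕ 20 = 12 ⊕ 20 = 32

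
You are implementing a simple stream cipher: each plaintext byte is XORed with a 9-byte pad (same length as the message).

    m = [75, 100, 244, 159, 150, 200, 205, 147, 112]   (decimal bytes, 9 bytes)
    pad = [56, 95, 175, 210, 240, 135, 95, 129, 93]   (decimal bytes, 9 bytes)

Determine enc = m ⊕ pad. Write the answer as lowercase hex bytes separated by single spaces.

4b ^ 38 = 73
64 ^ 5f = 3b
f4 ^ af = 5b
9f ^ d2 = 4d
96 ^ f0 = 66
c8 ^ 87 = 4f
cd ^ 5f = 92
93 ^ 81 = 12
70 ^ 5d = 2d

73 3b 5b 4d 66 4f 92 12 2d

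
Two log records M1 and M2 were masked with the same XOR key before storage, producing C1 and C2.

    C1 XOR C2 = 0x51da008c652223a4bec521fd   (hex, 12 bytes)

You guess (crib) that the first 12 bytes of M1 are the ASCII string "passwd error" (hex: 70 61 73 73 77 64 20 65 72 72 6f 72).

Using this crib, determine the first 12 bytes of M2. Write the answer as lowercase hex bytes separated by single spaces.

21 bb 73 ff 12 46 03 c1 cc b7 4e 8f

Since C1 ⊕ C2 = M1 ⊕ M2, XORing with the guessed M1 bytes yields the corresponding M2 bytes: M2 = (C1 ⊕ C2) ⊕ M1.
51 xor 70 = 21
da xor 61 = bb
00 xor 73 = 73
8c xor 73 = ff
65 xor 77 = 12
22 xor 64 = 46
23 xor 20 = 03
a4 xor 65 = c1
be xor 72 = cc
c5 xor 72 = b7
21 xor 6f = 4e
fd xor 72 = 8f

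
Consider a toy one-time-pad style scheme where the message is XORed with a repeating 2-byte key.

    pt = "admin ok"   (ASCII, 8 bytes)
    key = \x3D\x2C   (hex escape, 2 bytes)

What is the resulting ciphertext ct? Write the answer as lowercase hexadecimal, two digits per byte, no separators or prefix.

5c485045530c5247

The 2-byte key repeats, so the effective keystream is 3d 2c 3d 2c 3d 2c 3d 2c.
byte 0: 61 xor 3d = 5c
byte 1: 64 xor 2c = 48
byte 2: 6d xor 3d = 50
byte 3: 69 xor 2c = 45
byte 4: 6e xor 3d = 53
byte 5: 20 xor 2c = 0c
byte 6: 6f xor 3d = 52
byte 7: 6b xor 2c = 47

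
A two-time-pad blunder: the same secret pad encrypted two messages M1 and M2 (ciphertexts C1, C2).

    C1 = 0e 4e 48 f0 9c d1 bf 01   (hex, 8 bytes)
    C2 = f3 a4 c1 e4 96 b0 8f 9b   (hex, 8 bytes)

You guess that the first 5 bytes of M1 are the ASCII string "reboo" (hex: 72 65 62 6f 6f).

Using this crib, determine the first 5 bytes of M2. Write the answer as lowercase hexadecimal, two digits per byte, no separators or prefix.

8f8feb7b65

First, C1 ⊕ C2 = (M1 ⊕ K) ⊕ (M2 ⊕ K) = M1 ⊕ M2, so the key drops out. Then M2 = (M1 ⊕ M2) ⊕ M1 over the first 5 bytes.
byte 0: (0e XOR f3) XOR 72 = fd XOR 72 = 8f
byte 1: (4e XOR a4) XOR 65 = ea XOR 65 = 8f
byte 2: (48 XOR c1) XOR 62 = 89 XOR 62 = eb
byte 3: (f0 XOR e4) XOR 6f = 14 XOR 6f = 7b
byte 4: (9c XOR 96) XOR 6f = 0a XOR 6f = 65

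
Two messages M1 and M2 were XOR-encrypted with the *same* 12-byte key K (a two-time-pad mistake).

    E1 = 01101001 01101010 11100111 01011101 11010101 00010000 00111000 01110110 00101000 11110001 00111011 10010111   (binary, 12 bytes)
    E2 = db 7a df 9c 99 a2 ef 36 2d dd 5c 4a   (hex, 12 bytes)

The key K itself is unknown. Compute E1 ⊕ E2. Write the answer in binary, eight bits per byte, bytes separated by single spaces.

10110010 00010000 00111000 11000001 01001100 10110010 11010111 01000000 00000101 00101100 01100111 11011101

E1 ⊕ E2 = (M1 ⊕ K) ⊕ (M2 ⊕ K) = M1 ⊕ M2 — the shared key cancels under XOR.
105 XOR 219 = 178
106 XOR 122 =  16
231 XOR 223 =  56
 93 XOR 156 = 193
213 XOR 153 =  76
 16 XOR 162 = 178
 56 XOR 239 = 215
118 XOR  54 =  64
 40 XOR  45 =   5
241 XOR 221 =  44
 59 XOR  92 = 103
151 XOR  74 = 221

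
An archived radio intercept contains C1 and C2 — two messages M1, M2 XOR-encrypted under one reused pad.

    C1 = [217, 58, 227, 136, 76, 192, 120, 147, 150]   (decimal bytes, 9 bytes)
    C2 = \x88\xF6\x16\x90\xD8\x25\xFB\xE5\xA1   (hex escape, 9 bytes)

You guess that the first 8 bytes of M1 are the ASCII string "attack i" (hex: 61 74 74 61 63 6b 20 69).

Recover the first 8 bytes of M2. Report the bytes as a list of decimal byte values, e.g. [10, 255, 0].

[48, 184, 129, 121, 247, 142, 163, 31]

First, C1 ⊕ C2 = (M1 ⊕ K) ⊕ (M2 ⊕ K) = M1 ⊕ M2, so the key drops out. Then M2 = (M1 ⊕ M2) ⊕ M1 over the first 8 bytes.
byte 0: (d9 ^ 88) ^ 61 = 51 ^ 61 = 30
byte 1: (3a ^ f6) ^ 74 = cc ^ 74 = b8
byte 2: (e3 ^ 16) ^ 74 = f5 ^ 74 = 81
byte 3: (88 ^ 90) ^ 61 = 18 ^ 61 = 79
byte 4: (4c ^ d8) ^ 63 = 94 ^ 63 = f7
byte 5: (c0 ^ 25) ^ 6b = e5 ^ 6b = 8e
byte 6: (78 ^ fb) ^ 20 = 83 ^ 20 = a3
byte 7: (93 ^ e5) ^ 69 = 76 ^ 69 = 1f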